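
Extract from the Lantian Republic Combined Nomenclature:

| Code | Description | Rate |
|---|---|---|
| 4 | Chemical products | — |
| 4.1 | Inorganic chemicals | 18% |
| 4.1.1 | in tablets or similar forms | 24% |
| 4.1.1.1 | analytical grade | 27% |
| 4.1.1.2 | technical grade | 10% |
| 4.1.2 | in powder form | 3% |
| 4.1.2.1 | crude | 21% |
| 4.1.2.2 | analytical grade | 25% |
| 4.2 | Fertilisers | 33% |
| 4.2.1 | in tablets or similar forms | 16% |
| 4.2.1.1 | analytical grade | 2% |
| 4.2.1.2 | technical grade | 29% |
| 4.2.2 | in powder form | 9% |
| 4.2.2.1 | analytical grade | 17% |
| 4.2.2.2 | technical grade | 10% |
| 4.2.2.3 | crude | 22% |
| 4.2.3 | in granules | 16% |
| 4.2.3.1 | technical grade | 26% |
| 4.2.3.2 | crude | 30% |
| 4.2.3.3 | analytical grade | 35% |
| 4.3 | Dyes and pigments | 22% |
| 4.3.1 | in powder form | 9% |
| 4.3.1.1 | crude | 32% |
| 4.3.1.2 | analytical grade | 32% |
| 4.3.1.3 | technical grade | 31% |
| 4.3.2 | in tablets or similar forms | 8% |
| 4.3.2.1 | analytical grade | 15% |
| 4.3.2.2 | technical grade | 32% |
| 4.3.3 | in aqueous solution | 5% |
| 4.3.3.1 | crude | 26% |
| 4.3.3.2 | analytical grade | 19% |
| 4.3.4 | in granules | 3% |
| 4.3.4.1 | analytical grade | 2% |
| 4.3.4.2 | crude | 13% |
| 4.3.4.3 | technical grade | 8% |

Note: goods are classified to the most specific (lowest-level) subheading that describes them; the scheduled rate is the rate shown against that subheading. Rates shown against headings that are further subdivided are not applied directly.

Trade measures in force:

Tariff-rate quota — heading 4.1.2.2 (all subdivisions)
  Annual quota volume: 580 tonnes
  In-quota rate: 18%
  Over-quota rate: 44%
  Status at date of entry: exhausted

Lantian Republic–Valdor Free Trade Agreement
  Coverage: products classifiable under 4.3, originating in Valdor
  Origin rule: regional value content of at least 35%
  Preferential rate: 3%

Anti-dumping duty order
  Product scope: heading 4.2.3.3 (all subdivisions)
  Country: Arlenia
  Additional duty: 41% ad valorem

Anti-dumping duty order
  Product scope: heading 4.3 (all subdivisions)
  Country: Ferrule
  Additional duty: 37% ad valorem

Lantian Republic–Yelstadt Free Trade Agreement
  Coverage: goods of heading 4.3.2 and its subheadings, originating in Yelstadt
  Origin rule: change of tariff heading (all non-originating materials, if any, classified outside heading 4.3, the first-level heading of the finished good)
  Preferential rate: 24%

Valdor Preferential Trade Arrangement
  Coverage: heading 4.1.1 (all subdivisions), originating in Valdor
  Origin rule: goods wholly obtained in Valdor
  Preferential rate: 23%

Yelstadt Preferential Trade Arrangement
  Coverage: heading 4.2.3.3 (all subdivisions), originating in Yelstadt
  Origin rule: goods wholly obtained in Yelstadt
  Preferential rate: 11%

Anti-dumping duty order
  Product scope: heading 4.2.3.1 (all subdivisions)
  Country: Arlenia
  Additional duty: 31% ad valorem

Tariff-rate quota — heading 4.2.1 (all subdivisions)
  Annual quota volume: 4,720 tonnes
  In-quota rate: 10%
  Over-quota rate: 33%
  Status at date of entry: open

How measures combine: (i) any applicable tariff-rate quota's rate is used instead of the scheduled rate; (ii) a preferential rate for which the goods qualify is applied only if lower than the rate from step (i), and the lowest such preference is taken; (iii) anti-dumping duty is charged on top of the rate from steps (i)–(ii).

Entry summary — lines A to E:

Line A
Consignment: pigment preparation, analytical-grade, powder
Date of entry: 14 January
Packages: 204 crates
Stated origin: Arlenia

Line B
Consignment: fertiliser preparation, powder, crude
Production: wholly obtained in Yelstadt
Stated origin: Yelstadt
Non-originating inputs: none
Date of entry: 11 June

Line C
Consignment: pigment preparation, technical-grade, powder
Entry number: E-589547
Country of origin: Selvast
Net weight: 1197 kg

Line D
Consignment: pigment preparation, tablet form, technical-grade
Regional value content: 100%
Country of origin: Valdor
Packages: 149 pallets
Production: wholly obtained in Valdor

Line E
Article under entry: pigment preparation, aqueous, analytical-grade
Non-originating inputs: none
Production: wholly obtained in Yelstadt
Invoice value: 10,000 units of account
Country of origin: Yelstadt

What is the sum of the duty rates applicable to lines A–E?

107%

Line A: pigment → 4.3; powder → 4.3.1; analytical-grade → 4.3.1.2. Scheduled 32%. No special measure applies. → 32%.
Line B: fertiliser → 4.2; powder → 4.2.2; crude → 4.2.2.3. Scheduled 22%. Yelstadt agreement on 4.3.2: 4.2.2.3 not covered; Yelstadt agreement on 4.2.3.3: 4.2.2.3 not covered. → 22%.
Line C: pigment → 4.3; powder → 4.3.1; technical-grade → 4.3.1.3. Scheduled 31%. No special measure applies. → 31%.
Line D: pigment → 4.3; tablet form → 4.3.2; technical-grade → 4.3.2.2. Scheduled 32%. Valdor agreement on 4.3: RVC ≥ 35% → 3% available; Valdor agreement on 4.1.1: 4.3.2.2 not covered; preferential 3%. → 3%.
Line E: pigment → 4.3; aqueous → 4.3.3; analytical-grade → 4.3.3.2. Scheduled 19%. Yelstadt agreement on 4.3.2: 4.3.3.2 not covered; Yelstadt agreement on 4.2.3.3: 4.3.3.2 not covered. → 19%.
Sum: 32% + 22% + 31% + 3% + 19% = 107%.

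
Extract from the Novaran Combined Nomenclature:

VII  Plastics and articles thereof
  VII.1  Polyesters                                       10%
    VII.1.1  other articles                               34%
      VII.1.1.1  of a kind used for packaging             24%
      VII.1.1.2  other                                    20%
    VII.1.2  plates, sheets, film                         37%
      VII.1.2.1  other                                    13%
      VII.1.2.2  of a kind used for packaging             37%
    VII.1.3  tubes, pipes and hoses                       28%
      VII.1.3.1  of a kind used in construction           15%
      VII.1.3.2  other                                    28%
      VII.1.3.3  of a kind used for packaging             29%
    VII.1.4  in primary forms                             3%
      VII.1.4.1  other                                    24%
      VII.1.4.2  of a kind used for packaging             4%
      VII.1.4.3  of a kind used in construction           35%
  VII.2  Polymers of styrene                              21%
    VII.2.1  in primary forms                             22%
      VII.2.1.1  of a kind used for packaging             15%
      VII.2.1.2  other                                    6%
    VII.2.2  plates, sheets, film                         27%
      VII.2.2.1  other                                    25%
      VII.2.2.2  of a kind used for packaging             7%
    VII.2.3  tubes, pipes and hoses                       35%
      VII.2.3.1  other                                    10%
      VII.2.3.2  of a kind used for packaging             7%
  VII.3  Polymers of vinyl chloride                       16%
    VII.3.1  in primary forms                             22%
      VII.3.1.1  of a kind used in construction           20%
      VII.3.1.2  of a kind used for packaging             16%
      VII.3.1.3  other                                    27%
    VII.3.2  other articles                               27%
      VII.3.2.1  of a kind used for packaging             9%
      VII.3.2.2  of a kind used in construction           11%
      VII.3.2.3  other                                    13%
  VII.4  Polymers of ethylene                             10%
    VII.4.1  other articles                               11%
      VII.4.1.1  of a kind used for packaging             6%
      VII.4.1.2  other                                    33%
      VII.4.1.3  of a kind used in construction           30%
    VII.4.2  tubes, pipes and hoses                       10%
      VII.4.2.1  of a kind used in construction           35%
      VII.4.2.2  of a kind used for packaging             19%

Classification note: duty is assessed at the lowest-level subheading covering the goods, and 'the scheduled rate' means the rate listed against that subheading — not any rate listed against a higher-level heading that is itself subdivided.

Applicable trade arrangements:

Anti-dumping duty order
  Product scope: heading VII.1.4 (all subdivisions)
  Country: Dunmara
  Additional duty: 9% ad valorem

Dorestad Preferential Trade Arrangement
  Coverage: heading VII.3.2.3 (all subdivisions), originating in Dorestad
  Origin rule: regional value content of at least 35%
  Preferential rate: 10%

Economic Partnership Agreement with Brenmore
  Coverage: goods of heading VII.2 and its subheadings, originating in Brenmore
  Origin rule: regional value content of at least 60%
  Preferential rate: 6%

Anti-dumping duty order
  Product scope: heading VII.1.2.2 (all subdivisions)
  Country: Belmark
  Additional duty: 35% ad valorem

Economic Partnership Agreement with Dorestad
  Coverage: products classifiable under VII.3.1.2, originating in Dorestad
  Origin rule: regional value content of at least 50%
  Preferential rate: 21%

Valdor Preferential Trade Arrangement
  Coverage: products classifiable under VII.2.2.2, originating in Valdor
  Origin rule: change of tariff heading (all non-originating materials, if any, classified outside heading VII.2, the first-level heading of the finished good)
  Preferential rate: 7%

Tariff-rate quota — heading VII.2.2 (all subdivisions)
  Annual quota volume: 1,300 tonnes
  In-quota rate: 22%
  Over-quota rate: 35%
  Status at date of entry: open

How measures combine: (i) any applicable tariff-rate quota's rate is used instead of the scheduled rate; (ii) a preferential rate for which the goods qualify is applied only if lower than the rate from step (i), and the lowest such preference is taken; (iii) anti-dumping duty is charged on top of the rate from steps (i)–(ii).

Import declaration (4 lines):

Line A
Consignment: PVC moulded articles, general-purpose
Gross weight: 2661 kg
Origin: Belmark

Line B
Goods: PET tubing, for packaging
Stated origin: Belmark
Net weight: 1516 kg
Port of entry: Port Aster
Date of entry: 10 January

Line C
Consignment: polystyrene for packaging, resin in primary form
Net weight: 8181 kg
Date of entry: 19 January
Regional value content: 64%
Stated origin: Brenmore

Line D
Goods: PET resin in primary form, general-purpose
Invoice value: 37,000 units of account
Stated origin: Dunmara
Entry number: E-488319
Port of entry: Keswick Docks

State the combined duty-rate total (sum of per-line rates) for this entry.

Line A: PVC → VII.3; moulded articles → VII.3.2; general-purpose → VII.3.2.3. Scheduled 13%. No special measure applies. → 13%.
Line B: PET → VII.1; tubing → VII.1.3; for packaging → VII.1.3.3. Scheduled 29%. No special measure applies. → 29%.
Line C: polystyrene → VII.2; resin in primary form → VII.2.1; for packaging → VII.2.1.1. Scheduled 15%. Brenmore agreement on VII.2: RVC ≥ 60% → 6% available; preferential 6%. → 6%.
Line D: PET → VII.1; resin in primary form → VII.1.4; general-purpose → VII.1.4.1. Scheduled 24%. anti-dumping (Dunmara, VII.1.4): +9%; total 24% + 9% = 33%. → 33%.
Sum: 13% + 29% + 6% + 33% = 81%.

81%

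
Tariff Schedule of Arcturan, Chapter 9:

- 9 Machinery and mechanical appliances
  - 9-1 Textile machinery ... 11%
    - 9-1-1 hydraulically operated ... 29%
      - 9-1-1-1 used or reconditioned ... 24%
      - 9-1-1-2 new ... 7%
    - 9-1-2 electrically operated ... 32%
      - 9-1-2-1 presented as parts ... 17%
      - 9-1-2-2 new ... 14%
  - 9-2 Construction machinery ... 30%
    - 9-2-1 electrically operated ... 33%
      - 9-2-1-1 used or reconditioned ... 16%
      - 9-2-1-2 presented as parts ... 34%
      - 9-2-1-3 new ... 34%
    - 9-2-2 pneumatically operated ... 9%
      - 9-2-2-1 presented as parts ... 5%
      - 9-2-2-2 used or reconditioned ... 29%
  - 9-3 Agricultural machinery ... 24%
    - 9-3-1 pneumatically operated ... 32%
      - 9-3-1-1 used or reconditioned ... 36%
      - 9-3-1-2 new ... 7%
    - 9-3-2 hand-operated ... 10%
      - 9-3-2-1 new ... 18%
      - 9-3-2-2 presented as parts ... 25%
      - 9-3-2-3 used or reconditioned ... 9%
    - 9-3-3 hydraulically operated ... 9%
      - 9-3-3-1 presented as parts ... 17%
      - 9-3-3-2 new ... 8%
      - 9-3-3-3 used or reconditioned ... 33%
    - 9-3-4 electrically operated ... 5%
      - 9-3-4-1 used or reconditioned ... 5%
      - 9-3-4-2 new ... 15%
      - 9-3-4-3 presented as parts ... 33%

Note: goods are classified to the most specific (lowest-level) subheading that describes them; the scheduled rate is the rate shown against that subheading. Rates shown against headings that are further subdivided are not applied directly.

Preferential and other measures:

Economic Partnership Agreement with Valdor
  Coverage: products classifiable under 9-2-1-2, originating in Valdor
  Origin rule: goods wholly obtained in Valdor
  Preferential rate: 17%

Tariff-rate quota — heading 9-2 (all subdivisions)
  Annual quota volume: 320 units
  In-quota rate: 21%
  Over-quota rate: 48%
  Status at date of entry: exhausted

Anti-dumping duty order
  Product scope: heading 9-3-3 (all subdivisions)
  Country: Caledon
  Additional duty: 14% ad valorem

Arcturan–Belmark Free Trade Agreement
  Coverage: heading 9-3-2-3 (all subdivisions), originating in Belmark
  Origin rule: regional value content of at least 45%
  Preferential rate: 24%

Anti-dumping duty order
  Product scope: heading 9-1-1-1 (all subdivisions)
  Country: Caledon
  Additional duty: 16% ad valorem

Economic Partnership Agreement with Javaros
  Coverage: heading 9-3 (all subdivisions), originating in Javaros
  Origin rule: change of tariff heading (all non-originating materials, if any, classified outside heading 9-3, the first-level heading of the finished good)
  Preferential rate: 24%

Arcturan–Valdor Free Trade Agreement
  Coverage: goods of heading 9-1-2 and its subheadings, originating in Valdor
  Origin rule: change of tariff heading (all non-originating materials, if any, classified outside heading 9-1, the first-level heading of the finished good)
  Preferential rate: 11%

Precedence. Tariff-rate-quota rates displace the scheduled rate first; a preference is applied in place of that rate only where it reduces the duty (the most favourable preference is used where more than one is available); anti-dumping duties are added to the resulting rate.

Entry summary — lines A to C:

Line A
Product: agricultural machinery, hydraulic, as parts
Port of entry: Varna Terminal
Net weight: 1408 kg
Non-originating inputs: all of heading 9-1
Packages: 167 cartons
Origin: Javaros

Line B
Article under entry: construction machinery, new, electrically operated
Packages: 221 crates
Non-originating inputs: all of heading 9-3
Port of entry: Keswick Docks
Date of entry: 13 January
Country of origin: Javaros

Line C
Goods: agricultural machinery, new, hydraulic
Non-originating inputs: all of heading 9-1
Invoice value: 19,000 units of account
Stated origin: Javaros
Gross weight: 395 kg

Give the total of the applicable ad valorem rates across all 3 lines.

73%

Line A: agricultural → 9-3; hydraulic → 9-3-3; as parts → 9-3-3-1. Scheduled 17%. Javaros agreement on 9-3: CTH met → 24% available; preference 24% not lower than 17% → no reduction. → 17%.
Line B: construction → 9-2; electrically operated → 9-2-1; new → 9-2-1-3. Scheduled 34%. quota on 9-2 exhausted → over-quota 48%; Javaros agreement on 9-3: 9-2-1-3 not covered. → 48%.
Line C: agricultural → 9-3; hydraulic → 9-3-3; new → 9-3-3-2. Scheduled 8%. Javaros agreement on 9-3: CTH met → 24% available; preference 24% not lower than 8% → no reduction. → 8%.
Sum: 17% + 48% + 8% = 73%.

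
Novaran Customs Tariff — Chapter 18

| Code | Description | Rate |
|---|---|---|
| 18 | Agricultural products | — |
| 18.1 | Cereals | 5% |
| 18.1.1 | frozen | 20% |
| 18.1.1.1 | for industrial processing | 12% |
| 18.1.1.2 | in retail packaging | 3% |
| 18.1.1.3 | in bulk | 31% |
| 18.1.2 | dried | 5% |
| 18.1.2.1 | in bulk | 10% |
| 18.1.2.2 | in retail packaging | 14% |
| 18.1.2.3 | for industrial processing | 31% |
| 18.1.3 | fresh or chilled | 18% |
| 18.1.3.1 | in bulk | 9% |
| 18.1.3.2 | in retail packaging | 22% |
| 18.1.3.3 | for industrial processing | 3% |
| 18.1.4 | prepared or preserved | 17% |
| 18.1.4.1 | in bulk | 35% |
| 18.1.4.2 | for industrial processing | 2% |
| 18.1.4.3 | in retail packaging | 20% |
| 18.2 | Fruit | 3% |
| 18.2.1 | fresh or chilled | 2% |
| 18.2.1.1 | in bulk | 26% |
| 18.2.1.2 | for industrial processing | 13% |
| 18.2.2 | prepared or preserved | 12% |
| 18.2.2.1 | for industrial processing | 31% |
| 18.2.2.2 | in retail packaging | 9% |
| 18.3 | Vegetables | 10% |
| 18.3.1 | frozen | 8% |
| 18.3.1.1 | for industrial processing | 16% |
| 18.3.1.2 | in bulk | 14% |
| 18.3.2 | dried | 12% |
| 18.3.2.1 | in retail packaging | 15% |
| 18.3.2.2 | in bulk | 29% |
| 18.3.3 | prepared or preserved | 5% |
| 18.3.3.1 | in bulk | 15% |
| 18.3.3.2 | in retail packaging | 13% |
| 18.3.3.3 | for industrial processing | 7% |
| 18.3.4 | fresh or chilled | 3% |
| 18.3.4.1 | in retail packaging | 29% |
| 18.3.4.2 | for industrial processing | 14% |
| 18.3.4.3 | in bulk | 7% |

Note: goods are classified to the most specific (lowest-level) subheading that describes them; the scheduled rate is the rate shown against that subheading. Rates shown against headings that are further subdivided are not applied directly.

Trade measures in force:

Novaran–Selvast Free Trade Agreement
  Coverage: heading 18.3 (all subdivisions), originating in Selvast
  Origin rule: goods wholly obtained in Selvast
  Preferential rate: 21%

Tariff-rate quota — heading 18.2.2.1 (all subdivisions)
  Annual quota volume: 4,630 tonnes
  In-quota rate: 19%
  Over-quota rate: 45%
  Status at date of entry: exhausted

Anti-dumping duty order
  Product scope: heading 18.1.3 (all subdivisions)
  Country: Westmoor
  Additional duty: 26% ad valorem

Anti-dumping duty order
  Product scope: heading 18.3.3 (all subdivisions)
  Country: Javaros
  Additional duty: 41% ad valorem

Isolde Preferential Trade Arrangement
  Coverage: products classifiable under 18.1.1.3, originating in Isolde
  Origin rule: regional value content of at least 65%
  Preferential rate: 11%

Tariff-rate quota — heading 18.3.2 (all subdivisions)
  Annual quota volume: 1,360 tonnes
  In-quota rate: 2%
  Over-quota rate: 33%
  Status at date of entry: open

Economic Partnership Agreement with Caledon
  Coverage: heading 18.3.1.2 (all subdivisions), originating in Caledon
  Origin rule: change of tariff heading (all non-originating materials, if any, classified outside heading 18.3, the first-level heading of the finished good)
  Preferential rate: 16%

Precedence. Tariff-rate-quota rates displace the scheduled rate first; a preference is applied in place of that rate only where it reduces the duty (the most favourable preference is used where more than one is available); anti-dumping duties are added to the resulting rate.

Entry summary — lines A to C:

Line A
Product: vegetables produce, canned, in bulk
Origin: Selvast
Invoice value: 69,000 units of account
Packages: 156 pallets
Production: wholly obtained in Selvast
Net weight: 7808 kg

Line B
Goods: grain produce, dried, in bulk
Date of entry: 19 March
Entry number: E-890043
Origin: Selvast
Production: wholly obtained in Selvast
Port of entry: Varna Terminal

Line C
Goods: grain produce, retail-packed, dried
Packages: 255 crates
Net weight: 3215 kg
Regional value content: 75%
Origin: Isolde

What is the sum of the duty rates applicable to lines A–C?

Line A: vegetables → 18.3; canned → 18.3.3; in bulk → 18.3.3.1. Scheduled 15%. Selvast agreement on 18.3: wholly obtained → 21% available; preference 21% not lower than 15% → no reduction. → 15%.
Line B: grain → 18.1; dried → 18.1.2; in bulk → 18.1.2.1. Scheduled 10%. Selvast agreement on 18.3: 18.1.2.1 not covered. → 10%.
Line C: grain → 18.1; dried → 18.1.2; retail-packed → 18.1.2.2. Scheduled 14%. Isolde agreement on 18.1.1.3: 18.1.2.2 not covered. → 14%.
Sum: 15% + 10% + 14% = 39%.

39%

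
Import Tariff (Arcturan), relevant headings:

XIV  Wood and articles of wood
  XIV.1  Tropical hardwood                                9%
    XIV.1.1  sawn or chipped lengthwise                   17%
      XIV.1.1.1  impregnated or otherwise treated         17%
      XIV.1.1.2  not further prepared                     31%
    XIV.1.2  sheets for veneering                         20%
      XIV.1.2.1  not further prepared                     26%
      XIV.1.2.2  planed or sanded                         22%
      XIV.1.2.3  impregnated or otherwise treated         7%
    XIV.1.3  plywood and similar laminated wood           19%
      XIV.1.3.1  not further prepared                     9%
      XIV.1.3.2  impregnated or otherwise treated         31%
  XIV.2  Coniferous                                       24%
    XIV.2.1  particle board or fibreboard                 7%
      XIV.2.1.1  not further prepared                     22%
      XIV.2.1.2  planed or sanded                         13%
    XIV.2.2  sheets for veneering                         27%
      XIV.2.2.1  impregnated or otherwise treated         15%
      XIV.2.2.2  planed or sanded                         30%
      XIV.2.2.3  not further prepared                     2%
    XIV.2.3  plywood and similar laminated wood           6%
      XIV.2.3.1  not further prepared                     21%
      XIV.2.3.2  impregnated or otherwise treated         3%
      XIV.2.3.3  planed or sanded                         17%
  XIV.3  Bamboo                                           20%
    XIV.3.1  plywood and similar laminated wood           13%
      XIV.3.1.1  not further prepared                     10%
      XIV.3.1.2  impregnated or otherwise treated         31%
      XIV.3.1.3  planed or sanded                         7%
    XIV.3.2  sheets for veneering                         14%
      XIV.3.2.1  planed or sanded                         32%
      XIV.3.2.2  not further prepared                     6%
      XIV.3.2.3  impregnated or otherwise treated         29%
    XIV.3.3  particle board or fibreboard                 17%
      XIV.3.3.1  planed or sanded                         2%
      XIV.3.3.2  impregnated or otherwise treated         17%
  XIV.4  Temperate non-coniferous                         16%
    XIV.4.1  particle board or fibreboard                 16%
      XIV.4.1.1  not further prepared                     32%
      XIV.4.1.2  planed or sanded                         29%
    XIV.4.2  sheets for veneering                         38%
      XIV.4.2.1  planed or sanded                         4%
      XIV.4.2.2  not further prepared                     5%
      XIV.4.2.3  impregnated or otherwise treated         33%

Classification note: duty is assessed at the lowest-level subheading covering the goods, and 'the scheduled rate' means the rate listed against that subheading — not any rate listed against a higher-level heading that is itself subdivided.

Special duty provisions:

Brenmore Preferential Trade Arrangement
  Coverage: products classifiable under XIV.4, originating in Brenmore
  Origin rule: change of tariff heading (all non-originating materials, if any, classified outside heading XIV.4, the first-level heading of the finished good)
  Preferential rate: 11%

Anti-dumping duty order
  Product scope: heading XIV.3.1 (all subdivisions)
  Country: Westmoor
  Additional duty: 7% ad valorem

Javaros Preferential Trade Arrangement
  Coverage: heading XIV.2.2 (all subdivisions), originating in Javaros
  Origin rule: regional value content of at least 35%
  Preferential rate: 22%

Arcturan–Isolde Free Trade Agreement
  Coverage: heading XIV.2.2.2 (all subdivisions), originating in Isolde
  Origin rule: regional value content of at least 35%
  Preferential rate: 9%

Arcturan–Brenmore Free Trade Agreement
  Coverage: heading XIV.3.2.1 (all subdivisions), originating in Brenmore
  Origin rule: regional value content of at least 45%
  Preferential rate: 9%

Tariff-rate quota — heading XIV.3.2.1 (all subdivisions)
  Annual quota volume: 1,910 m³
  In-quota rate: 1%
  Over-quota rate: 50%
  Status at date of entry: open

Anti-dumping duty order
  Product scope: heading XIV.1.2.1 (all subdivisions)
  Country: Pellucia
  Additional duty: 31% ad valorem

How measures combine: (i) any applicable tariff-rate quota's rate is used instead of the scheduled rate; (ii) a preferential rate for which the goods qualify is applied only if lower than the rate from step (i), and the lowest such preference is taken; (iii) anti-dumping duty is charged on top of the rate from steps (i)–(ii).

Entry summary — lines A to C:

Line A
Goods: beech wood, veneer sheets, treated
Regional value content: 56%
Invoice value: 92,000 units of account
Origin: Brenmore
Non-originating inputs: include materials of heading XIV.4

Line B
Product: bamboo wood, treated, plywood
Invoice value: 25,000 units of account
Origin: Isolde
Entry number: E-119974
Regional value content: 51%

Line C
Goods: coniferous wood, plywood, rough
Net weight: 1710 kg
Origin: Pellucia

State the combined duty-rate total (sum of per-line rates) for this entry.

Line A: beech → XIV.4; veneer sheets → XIV.4.2; treated → XIV.4.2.3. Scheduled 33%. Brenmore agreement on XIV.4: CTH not met; Brenmore agreement on XIV.3.2.1: XIV.4.2.3 not covered. → 33%.
Line B: bamboo → XIV.3; plywood → XIV.3.1; treated → XIV.3.1.2. Scheduled 31%. Isolde agreement on XIV.2.2.2: XIV.3.1.2 not covered. → 31%.
Line C: coniferous → XIV.2; plywood → XIV.2.3; rough → XIV.2.3.1. Scheduled 21%. No special measure applies. → 21%.
Sum: 33% + 31% + 21% = 85%.

85%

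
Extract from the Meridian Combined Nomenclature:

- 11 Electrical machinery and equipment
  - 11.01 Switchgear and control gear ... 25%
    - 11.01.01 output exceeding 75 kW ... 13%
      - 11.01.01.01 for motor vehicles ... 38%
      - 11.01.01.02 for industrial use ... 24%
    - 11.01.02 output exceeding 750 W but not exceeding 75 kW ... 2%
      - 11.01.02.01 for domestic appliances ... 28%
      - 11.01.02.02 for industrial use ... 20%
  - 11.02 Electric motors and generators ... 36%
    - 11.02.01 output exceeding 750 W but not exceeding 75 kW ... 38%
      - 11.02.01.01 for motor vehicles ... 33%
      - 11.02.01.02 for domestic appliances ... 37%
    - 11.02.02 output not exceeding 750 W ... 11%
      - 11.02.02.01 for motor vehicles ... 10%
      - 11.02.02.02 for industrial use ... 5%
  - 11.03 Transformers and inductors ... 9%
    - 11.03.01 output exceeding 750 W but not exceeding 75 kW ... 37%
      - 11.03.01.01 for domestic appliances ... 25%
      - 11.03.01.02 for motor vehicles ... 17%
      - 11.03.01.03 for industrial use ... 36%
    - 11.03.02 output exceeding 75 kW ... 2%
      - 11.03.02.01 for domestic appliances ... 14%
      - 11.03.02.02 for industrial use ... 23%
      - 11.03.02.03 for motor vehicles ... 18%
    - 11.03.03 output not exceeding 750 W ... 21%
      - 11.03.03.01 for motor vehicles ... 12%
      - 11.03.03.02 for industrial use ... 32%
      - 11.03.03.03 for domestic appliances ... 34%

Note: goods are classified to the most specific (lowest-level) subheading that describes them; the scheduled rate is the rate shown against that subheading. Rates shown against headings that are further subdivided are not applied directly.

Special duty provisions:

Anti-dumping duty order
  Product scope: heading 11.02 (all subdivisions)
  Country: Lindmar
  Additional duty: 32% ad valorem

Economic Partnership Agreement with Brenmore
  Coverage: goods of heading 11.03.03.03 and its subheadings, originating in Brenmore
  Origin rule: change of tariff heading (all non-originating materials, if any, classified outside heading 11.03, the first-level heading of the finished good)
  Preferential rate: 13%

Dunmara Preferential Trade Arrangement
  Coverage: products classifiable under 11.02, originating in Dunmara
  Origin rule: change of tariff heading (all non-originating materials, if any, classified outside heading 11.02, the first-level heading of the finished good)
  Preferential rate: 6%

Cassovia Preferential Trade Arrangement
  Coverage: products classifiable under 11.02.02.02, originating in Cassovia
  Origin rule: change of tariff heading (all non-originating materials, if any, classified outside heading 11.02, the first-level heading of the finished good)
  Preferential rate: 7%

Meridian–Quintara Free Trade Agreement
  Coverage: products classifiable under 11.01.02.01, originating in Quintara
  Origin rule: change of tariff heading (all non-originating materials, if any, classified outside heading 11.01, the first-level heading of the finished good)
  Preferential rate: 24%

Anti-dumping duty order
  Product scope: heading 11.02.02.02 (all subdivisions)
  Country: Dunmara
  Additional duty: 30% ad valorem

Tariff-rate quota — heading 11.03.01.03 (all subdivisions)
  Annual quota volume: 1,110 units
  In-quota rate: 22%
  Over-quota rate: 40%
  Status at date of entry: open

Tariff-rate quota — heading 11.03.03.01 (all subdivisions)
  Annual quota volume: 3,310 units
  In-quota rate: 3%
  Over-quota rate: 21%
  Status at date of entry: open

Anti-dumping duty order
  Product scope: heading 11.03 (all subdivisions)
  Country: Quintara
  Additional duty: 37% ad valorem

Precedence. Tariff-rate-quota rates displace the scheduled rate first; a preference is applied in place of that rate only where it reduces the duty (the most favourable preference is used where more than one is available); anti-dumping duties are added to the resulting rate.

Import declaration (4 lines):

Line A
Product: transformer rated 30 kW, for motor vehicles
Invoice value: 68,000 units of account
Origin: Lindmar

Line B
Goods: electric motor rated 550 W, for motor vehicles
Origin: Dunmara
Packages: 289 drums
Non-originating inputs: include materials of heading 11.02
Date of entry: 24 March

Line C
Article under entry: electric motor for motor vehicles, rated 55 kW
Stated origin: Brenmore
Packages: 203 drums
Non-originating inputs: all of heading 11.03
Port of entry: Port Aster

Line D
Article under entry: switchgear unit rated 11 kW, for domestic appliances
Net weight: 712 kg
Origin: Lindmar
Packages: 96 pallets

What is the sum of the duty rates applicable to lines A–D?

88%

Line A: transformer → 11.03; rated 30 kW → 11.03.01; for motor vehicles → 11.03.01.02. Scheduled 17%. No special measure applies. → 17%.
Line B: electric motor → 11.02; rated 550 W → 11.02.02; for motor vehicles → 11.02.02.01. Scheduled 10%. Dunmara agreement on 11.02: CTH not met. → 10%.
Line C: electric motor → 11.02; rated 55 kW → 11.02.01; for motor vehicles → 11.02.01.01. Scheduled 33%. Brenmore agreement on 11.03.03.03: 11.02.01.01 not covered. → 33%.
Line D: switchgear unit → 11.01; rated 11 kW → 11.01.02; for domestic appliances → 11.01.02.01. Scheduled 28%. No special measure applies. → 28%.
Sum: 17% + 10% + 33% + 28% = 88%.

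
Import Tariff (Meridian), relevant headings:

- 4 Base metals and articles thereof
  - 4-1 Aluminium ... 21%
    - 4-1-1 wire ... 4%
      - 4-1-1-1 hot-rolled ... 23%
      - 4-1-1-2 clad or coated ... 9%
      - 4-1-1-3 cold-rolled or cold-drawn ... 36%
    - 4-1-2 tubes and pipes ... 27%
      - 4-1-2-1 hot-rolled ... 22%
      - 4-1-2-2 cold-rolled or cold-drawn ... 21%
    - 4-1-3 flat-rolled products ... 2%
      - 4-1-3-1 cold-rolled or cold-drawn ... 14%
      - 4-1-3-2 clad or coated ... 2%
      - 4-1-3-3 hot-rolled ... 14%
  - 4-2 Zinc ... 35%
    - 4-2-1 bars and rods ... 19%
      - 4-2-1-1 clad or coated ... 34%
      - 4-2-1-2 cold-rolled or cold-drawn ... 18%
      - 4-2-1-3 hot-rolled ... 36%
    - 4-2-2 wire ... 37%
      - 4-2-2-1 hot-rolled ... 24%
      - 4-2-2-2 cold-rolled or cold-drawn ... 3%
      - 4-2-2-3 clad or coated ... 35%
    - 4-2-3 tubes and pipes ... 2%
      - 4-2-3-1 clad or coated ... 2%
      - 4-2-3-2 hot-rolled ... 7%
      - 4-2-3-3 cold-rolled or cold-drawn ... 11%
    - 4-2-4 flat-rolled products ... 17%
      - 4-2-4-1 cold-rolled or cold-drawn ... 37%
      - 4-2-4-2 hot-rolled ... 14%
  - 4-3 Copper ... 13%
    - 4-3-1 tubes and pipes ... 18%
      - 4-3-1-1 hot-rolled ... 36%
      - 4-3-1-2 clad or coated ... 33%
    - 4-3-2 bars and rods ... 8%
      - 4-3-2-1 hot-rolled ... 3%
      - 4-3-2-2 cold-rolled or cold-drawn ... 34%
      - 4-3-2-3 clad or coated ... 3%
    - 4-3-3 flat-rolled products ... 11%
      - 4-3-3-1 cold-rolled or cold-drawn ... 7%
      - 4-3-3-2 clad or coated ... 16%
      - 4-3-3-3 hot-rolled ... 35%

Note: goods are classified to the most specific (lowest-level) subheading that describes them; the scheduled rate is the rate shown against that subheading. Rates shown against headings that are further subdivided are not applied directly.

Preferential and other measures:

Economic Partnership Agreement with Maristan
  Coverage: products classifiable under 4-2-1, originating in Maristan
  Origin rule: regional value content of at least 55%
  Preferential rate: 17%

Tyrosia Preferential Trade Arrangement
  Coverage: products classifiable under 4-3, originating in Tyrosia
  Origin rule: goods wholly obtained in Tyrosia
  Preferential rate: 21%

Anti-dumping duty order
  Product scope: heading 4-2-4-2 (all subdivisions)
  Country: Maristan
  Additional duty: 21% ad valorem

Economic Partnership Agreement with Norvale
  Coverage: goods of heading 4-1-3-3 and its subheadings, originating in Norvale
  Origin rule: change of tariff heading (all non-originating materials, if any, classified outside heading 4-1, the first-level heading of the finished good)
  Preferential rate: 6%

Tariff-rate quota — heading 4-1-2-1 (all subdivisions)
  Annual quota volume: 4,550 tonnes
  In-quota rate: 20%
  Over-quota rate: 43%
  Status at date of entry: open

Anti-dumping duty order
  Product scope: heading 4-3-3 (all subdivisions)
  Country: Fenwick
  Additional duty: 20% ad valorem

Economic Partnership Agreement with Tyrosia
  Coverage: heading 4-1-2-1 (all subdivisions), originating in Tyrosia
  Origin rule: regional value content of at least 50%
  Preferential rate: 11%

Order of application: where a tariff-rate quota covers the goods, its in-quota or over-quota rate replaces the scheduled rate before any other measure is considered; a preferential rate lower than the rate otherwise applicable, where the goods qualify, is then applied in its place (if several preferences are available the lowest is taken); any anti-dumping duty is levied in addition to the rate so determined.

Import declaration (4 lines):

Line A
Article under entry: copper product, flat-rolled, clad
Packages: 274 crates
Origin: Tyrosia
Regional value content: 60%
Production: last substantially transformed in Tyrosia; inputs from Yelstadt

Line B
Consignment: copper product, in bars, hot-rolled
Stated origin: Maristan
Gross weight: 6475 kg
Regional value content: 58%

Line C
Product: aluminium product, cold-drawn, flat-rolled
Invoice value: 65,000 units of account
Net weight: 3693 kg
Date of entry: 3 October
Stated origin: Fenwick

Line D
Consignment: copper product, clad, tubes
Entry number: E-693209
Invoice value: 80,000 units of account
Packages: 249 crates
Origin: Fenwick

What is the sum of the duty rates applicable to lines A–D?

66%

Line A: copper → 4-3; flat-rolled → 4-3-3; clad → 4-3-3-2. Scheduled 16%. Tyrosia agreement on 4-3: not wholly obtained; Tyrosia agreement on 4-1-2-1: 4-3-3-2 not covered. → 16%.
Line B: copper → 4-3; in bars → 4-3-2; hot-rolled → 4-3-2-1. Scheduled 3%. Maristan agreement on 4-2-1: 4-3-2-1 not covered. → 3%.
Line C: aluminium → 4-1; flat-rolled → 4-1-3; cold-drawn → 4-1-3-1. Scheduled 14%. No special measure applies. → 14%.
Line D: copper → 4-3; tubes → 4-3-1; clad → 4-3-1-2. Scheduled 33%. No special measure applies. → 33%.
Sum: 16% + 3% + 14% + 33% = 66%.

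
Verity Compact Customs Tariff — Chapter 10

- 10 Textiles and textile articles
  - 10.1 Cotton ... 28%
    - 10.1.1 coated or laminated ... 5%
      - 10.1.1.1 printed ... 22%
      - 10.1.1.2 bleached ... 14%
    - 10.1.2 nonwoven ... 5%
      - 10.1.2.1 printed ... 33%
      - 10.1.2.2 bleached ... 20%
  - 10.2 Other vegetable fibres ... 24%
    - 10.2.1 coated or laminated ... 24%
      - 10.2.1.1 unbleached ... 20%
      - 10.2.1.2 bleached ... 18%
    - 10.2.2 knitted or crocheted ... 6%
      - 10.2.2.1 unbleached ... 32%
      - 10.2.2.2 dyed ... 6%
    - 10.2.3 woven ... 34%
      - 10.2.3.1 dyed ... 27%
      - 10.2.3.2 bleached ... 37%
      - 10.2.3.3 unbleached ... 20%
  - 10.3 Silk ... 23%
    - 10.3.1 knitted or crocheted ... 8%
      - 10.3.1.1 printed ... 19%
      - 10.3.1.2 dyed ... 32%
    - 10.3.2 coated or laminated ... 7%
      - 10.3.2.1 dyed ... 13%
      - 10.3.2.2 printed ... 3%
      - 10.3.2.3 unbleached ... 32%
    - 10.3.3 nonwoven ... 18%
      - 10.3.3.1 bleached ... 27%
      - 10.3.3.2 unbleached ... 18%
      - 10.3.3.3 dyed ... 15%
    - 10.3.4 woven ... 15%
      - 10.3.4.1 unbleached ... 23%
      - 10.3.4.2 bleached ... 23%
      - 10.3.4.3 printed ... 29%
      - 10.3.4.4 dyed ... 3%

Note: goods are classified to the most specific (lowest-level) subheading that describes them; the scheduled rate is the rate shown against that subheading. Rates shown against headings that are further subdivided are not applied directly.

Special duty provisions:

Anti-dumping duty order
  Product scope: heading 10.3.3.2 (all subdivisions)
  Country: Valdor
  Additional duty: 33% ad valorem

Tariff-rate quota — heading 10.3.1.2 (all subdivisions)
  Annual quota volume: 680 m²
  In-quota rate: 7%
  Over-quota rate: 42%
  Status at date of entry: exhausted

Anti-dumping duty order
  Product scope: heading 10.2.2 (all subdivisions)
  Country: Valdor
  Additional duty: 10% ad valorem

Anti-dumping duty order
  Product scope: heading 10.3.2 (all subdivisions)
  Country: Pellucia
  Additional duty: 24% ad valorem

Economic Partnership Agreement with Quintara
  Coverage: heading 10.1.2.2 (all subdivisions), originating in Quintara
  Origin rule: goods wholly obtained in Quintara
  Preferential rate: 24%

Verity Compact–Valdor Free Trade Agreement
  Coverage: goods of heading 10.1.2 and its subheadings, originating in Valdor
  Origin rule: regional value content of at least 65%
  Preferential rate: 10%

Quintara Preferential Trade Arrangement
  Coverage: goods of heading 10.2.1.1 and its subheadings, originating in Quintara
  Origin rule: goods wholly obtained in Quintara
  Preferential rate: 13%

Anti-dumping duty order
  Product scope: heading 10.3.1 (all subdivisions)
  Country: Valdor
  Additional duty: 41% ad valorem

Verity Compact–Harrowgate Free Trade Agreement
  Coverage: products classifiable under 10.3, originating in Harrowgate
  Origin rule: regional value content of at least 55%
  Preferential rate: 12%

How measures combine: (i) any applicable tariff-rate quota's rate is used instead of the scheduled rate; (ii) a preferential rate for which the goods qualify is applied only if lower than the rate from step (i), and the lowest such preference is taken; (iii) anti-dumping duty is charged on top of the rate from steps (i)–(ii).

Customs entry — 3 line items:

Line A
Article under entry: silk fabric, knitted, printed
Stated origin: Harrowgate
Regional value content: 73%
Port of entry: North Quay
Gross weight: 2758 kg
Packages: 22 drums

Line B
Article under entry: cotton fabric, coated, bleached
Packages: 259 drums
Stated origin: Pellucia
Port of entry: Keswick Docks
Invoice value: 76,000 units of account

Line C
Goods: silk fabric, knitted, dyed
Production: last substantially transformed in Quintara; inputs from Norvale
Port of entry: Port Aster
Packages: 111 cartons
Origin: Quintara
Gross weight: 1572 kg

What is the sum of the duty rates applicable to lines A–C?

68%

Line A: silk → 10.3; knitted → 10.3.1; printed → 10.3.1.1. Scheduled 19%. Harrowgate agreement on 10.3: RVC ≥ 55% → 12% available; preferential 12%. → 12%.
Line B: cotton → 10.1; coated → 10.1.1; bleached → 10.1.1.2. Scheduled 14%. No special measure applies. → 14%.
Line C: silk → 10.3; knitted → 10.3.1; dyed → 10.3.1.2. Scheduled 32%. quota on 10.3.1.2 exhausted → over-quota 42%; Quintara agreement on 10.1.2.2: 10.3.1.2 not covered; Quintara agreement on 10.2.1.1: 10.3.1.2 not covered. → 42%.
Sum: 12% + 14% + 42% = 68%.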